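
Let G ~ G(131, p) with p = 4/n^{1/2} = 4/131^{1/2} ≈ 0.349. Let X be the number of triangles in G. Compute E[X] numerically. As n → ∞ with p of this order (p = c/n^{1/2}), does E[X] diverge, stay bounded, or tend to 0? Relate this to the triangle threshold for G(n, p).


Number of potential triangles: C(131, 3) = 366145.
Each occurs with probability p³ ≈ (0.349)³ ≈ 4.26848e-02.
By linearity: E[X] = C(131, 3)·p³ ≈ 366145 · 4.26848e-02 ≈ 15628.818.
Since α = 1/2 < 1, p = c/n^{1/2} ≫ 1/n is above the triangle threshold p ~ 1/n. Asymptotically E[X] ~ (c³/6)·n^{3(1−α)} = (4³/6)·n^{1.5} → ∞; triangles are abundant w.h.p.

E[X] ≈ 15628.818; in regime p = Θ(1/n^{1/2}) E[X] diverges (above the triangle threshold p ~ 1/n).


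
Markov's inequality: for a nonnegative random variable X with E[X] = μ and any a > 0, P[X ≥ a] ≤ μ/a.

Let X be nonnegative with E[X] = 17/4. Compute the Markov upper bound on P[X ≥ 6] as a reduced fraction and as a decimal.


μ = E[X] = 17/4, a = 6.
Markov: P[X ≥ 6] ≤ μ/a = (17/4)/6 = 17/24.
Numerically: ≈ 0.7083.
(Since a = 6 > μ = 4.2500, the bound 17/24 is < 1 and informative.)

P[X ≥ 6] ≤ 17/24 ≈ 0.7083.


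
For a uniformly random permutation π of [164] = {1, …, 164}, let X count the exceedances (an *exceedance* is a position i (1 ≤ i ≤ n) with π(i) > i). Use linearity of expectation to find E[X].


Write X = Σ_{i=1}^{164} X_i, where X_i = 1_{π(i) > i}.
For each fixed i, π(i) is uniform over {1, …, 164} (marginal of a uniform permutation), so P[π(i) > i] = (n − i)/n. Summing: Σ_{i=1}^{164} (n − i)/n = (0 + 1 + … + 163)/164 = 164(164 − 1)/(2·164) = (164 − 1)/2.
Hence E[X] = Σ_{i=1}^{164} (164 − i)/164 = 163/2 ≈ 81.50000.

E[X] = 163/2 = 81.50000.


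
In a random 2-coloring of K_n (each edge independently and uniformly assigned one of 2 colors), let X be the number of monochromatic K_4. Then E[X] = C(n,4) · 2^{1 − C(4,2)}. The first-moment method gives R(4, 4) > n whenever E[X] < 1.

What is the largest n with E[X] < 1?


We need C(n, 4) · 2^{1 − 6} < 1, i.e. C(n, 4) < 2^{6 − 1} = 32.
Check values of n near the boundary:
  n = 4: C(4, 4) = 1; 1 < 32? YES
  n = 5: C(5, 4) = 5; 5 < 32? YES
  n = 6: C(6, 4) = 15; 15 < 32? YES
  n = 7: C(7, 4) = 35; 35 < 32? NO
  n = 8: C(8, 4) = 70; 70 < 32? NO
The largest n with C(n, 4) < 32 is n = 6 (where E[X] = 15/32 ≈ 0.468750). Hence R(4, 4) > 6, i.e. R(4, 4) ≥ 7.

Largest n = 6; hence R(4, 4) > 6.


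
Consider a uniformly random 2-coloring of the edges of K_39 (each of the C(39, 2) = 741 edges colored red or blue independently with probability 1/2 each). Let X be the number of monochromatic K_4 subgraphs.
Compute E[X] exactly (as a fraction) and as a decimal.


Let X = Σ_S X_S over the C(39, 4) = 82251 subsets S of size 4, where X_S = 1 if the K_4 on S is monochromatic.
For a fixed S, the K_4 on S has C(4, 2) = 6 edges. P[all 6 edges red] = (1/2)^6, and likewise for blue, so P[monochromatic] = 2·(1/2)^6 = 2^{1 − 6} = 1/32.
By linearity of expectation: E[X] = C(39, 4) · 2^{1 − 6} = 82251 · 1/32 = 82251/32.
Numerically: E[X] ≈ 2570.34375.

E[X] = C(39,4)·2^(1−C(4,2)) = 82251/32 ≈ 2570.34375.


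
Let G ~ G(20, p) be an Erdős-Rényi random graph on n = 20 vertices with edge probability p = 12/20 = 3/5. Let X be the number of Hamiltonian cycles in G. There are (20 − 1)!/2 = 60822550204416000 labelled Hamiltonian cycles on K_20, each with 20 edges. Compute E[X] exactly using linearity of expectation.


K_20 has (20 − 1)!/2 = 60822550204416000 labelled Hamiltonian cycles.
For each such Hamiltonian cycle H, let X_H = 1 if all 20 edges of H are present in G. Then P[X_H = 1] = p^{20} = (3/5)^{20} = 3486784401/95367431640625.
Summing the indicators: E[X] = Σ_H E[X_H] = 60822550204416000 · p^{20} = 60822550204416000 · 3486784401/95367431640625 = 1696600954254376560918528/762939453125.
Numerically: E[X] ≈ 2.224e+12.

E[X] = 60822550204416000 · (3/5)^{20} = 1696600954254376560918528/762939453125 ≈ 2.224e+12.


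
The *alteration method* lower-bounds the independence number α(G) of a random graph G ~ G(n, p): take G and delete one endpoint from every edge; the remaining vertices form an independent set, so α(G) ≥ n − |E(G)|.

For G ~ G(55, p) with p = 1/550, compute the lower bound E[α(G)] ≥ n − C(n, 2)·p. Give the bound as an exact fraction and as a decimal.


E[|E(G)|] = C(55, 2)·p = 1485 · (1/550) = 27/10.
E[α(G)] ≥ n − E[|E(G)|] = 55 − 27/10 = 523/10.
Numerically: ≈ 52.300.
(This is only a lower bound; the true E[α(G)] may be larger.)

E[α(G)] ≥ 523/10 ≈ 52.300.


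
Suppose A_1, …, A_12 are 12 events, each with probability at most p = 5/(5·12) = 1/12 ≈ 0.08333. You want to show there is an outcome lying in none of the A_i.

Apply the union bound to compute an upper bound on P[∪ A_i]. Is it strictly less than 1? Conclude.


Union bound: P[∪_{i=1}^{12} A_i] ≤ Σ_i P[A_i] ≤ 12·p = 12·(1/12) = 1.
Numerically: 1 ≈ 1.00000.
Is 1 < 1? NO.
Since the bound 1 is ≥ 1, the union bound is uninformative here; it does NOT by itself certify existence.

12·p = 1 ≈ 1.00000; existence NOT certified by the union bound.


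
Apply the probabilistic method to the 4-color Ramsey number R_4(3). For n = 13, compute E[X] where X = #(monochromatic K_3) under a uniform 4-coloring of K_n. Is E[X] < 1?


E[X] = C(13, 3) · 4^{1 − 3} = 286 · 4^{−2} = 286/16.
As a reduced fraction: E[X] = 143/8 ≈ 17.8750000.
Is E[X] < 1? NO.
Since E[X] ≥ 1, the first-moment bound is inconclusive at n = 13; it does NOT by itself certify R_4(3) > 13.

E[X] = 143/8 ≈ 17.8750000; E[X] ≥ 1; first-moment method inconclusive here.


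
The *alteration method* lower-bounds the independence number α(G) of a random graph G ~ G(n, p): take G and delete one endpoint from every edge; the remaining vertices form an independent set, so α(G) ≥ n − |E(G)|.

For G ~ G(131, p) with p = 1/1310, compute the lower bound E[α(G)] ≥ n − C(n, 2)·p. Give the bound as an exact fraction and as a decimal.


E[|E(G)|] = C(131, 2)·p = 8515 · (1/1310) = 13/2.
E[α(G)] ≥ n − E[|E(G)|] = 131 − 13/2 = 249/2.
Numerically: ≈ 124.500000.
(This is only a lower bound; the true E[α(G)] may be larger.)

E[α(G)] ≥ 249/2 ≈ 124.500000.


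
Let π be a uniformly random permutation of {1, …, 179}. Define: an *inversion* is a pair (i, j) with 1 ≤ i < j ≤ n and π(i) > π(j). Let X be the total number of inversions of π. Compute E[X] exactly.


Write X = Σ X_I over the C(179, 2) = 15931 pairs i < j, with X_I the indicator of one inversion.
There are 15931 indicators.
For each fixed pair i < j, the values π(i) and π(j) are two distinct elements of {1, …, 179} in uniformly random order; by symmetry P[π(i) > π(j)] = 1/2.
By linearity: E[X] = 15931 · (1/2) = C(179, 2) · (1/2) = 15931/2 = 15931/2 ≈ 7965.50000.

E[X] = 15931/2 = 7965.50000.


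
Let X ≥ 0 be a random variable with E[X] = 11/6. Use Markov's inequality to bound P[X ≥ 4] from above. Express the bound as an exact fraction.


μ = E[X] = 11/6, a = 4.
Markov: P[X ≥ 4] ≤ μ/a = (11/6)/4 = 11/24.
Numerically: ≈ 0.458.
(Since a = 4 > μ = 1.833, the bound 11/24 is < 1 and informative.)

P[X ≥ 4] ≤ 11/24 ≈ 0.458.


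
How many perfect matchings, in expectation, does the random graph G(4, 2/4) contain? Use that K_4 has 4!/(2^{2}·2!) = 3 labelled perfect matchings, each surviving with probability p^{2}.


K_4 has 4!/(2^{2}·2!) = 3 labelled perfect matchings.
For each such perfect matching H, let X_H = 1 if all 2 edges of H are present in G. Then P[X_H = 1] = p^{2} = (1/2)^{2} = 1/4.
Summing the indicators: E[X] = Σ_H E[X_H] = 3 · p^{2} = 3 · 1/4 = 3/4.
Numerically: E[X] ≈ 0.75.

E[X] = 3 · (1/2)^{2} = 3/4 ≈ 0.75.


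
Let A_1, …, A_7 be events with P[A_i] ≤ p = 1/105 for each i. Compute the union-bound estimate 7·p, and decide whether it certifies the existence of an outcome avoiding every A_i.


Union bound: P[∪_{i=1}^{7} A_i] ≤ Σ_i P[A_i] ≤ 7·p = 7·(1/105) = 1/15.
Numerically: 1/15 ≈ 0.067.
Is 1/15 < 1? YES.
Since P[∪ A_i] ≤ 1/15 < 1, the complement has P[∩ A_i^c] ≥ 1 − 1/15 = 14/15 > 0, so some outcome avoids every A_i.

7·p = 1/15 ≈ 0.067; existence CERTIFIED by the union bound.


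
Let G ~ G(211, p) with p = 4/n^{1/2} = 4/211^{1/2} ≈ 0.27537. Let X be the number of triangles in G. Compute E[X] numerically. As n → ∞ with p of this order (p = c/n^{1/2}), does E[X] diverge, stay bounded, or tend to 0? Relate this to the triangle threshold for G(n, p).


Number of potential triangles: C(211, 3) = 1543465.
Each occurs with probability p³ ≈ (0.27537)³ ≈ 2.0881240e-02.
By linearity: E[X] = C(211, 3)·p³ ≈ 1543465 · 2.0881240e-02 ≈ 32229.46354.
Since α = 1/2 < 1, p = c/n^{1/2} ≫ 1/n is above the triangle threshold p ~ 1/n. Asymptotically E[X] ~ (c³/6)·n^{3(1−α)} = (4³/6)·n^{1.5} → ∞; triangles are abundant w.h.p.

E[X] ≈ 32229.46354; in regime p = Θ(1/n^{1/2}) E[X] diverges (above the triangle threshold p ~ 1/n).


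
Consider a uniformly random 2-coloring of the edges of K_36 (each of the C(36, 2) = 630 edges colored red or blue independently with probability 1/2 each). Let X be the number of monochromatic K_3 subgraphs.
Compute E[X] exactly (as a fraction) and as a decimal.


Let X = Σ_S X_S over the C(36, 3) = 7140 subsets S of size 3, where X_S = 1 if the K_3 on S is monochromatic.
For a fixed S, the K_3 on S has C(3, 2) = 3 edges. P[all 3 edges red] = (1/2)^3, and likewise for blue, so P[monochromatic] = 2·(1/2)^3 = 2^{1 − 3} = 1/4.
By linearity: E[X] = C(36, 3) · 2^{1 − 3} = 7140 · 1/4 = 1785.
Numerically: E[X] ≈ 1785.000000.

E[X] = C(36,3)·2^(1−C(3,2)) = 1785 ≈ 1785.000000.


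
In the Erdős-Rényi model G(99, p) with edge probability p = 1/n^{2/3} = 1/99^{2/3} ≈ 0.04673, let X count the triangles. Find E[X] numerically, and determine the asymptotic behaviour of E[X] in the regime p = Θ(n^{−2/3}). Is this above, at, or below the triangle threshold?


Number of potential triangles: C(99, 3) = 156849.
Each occurs with probability p³ ≈ (0.04673)³ ≈ 1.020304e-04.
By linearity: E[X] = C(99, 3)·p³ ≈ 156849 · 1.020304e-04 ≈ 16.0034.
Since α = 2/3 < 1, p = c/n^{2/3} ≫ 1/n is above the triangle threshold p ~ 1/n. Asymptotically E[X] ~ (c³/6)·n^{3(1−α)} = (1³/6)·n^{1} → ∞; triangles are abundant w.h.p.

E[X] ≈ 16.0034; in regime p = Θ(1/n^{2/3}) E[X] diverges (above the triangle threshold p ~ 1/n).


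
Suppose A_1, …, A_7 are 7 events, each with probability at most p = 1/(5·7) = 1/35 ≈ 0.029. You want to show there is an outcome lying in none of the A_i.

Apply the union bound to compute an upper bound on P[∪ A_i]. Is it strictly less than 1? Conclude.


Union bound: P[∪_{i=1}^{7} A_i] ≤ Σ_i P[A_i] ≤ 7·p = 7·(1/35) = 1/5.
Numerically: 1/5 ≈ 0.200.
Is 1/5 < 1? YES.
Since P[∪ A_i] ≤ 1/5 < 1, the complement has P[∩ A_i^c] ≥ 1 − 1/5 = 4/5 > 0, so some outcome avoids every A_i.

7·p = 1/5 ≈ 0.200; existence CERTIFIED by the union bound.


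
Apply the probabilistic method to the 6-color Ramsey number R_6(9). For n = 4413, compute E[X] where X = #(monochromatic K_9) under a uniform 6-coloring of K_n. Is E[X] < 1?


E[X] = C(4413, 9) · 6^{1 − 36} = 1734990840325017881257917265 · 6^{−35} = 1734990840325017881257917265/1719070799748422591028658176.
As a reduced fraction: E[X] = 1734990840325017881257917265/1719070799748422591028658176 ≈ 1.00926.
Is E[X] < 1? NO.
Since E[X] ≥ 1, the first-moment bound is inconclusive at n = 4413; it does NOT by itself certify R_6(9) > 4413.

E[X] = 1734990840325017881257917265/1719070799748422591028658176 ≈ 1.00926; E[X] ≥ 1; first-moment method inconclusive here.


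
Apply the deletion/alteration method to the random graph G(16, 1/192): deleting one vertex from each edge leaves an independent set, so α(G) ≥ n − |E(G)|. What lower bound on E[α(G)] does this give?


E[|E(G)|] = C(16, 2)·p = 120 · (1/192) = 5/8.
E[α(G)] ≥ n − E[|E(G)|] = 16 − 5/8 = 123/8.
Numerically: ≈ 15.3750.
(This is only a lower bound; the true E[α(G)] may be larger.)

E[α(G)] ≥ 123/8 ≈ 15.3750.


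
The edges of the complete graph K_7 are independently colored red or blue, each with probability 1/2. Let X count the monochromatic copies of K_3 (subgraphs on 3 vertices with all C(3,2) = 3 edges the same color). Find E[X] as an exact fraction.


Let X = Σ_S X_S over the C(7, 3) = 35 subsets S of size 3, where X_S = 1 if the K_3 on S is monochromatic.
For a fixed S, the K_3 on S has C(3, 2) = 3 edges. P[all 3 edges red] = (1/2)^3, and likewise for blue, so P[monochromatic] = 2·(1/2)^3 = 2^{1 − 3} = 1/4.
By linearity of expectation: E[X] = C(7, 3) · 2^{1 − 3} = 35 · 1/4 = 35/4.
Numerically: E[X] ≈ 8.750.

E[X] = C(7,3)·2^(1−C(3,2)) = 35/4 ≈ 8.750.


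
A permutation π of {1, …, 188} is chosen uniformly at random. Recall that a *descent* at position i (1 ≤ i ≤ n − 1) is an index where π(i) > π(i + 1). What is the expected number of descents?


Write X = Σ X_I over i = 1, …, 187, with X_I the indicator of one descent.
There are 187 indicators.
For each fixed i, the pair (π(i), π(i+1)) is a uniformly random ordered pair of distinct values from {1, …, 188}; by symmetry P[π(i) > π(i+1)] = 1/2.
By linearity: E[X] = 187 · (1/2) = (188 − 1) · (1/2) = 187/2 ≈ 93.500.

E[X] = 187/2 = 93.500.


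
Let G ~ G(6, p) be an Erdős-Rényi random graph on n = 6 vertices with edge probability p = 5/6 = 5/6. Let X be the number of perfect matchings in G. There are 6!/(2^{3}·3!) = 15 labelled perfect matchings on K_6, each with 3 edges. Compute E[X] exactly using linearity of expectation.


K_6 has 6!/(2^{3}·3!) = 15 labelled perfect matchings.
For each such perfect matching H, let X_H = 1 if all 3 edges of H are present in G. Then P[X_H = 1] = p^{3} = (5/6)^{3} = 125/216.
Summing the indicators: E[X] = Σ_H E[X_H] = 15 · p^{3} = 15 · 125/216 = 625/72.
Numerically: E[X] ≈ 8.68.

E[X] = 15 · (5/6)^{3} = 625/72 ≈ 8.68.


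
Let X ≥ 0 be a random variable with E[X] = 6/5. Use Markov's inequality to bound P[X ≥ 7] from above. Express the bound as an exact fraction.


μ = E[X] = 6/5, a = 7.
Markov: P[X ≥ 7] ≤ μ/a = (6/5)/7 = 6/35.
Numerically: ≈ 0.171429.
(Since a = 7 > μ = 1.200000, the bound 6/35 is < 1 and informative.)

P[X ≥ 7] ≤ 6/35 ≈ 0.171429.


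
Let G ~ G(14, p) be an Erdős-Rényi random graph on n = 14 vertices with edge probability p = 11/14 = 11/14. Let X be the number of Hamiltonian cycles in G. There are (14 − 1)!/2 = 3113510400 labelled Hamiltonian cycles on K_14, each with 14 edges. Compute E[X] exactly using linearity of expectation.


K_14 has (14 − 1)!/2 = 3113510400 labelled Hamiltonian cycles.
For each such Hamiltonian cycle H, let X_H = 1 if all 14 edges of H are present in G. Then P[X_H = 1] = p^{14} = (11/14)^{14} = 379749833583241/11112006825558016.
By linearity: E[X] = Σ_H E[X_H] = 3113510400 · p^{14} = 3113510400 · 379749833583241/11112006825558016 = 329898174179601037725/3100448333024.
Numerically: E[X] ≈ 1.06403e+08.

E[X] = 3113510400 · (11/14)^{14} = 329898174179601037725/3100448333024 ≈ 1.06403e+08.


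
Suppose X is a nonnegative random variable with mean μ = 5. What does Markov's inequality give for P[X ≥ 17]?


μ = E[X] = 5, a = 17.
Markov: P[X ≥ 17] ≤ μ/a = (5)/17 = 5/17.
Numerically: ≈ 0.2941.
(Since a = 17 > μ = 5.0000, the bound 5/17 is < 1 and informative.)

P[X ≥ 17] ≤ 5/17 ≈ 0.2941.


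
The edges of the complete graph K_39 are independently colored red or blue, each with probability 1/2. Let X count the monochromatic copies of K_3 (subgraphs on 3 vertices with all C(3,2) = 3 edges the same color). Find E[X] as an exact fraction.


Let X = Σ_S X_S over the C(39, 3) = 9139 subsets S of size 3, where X_S = 1 if the K_3 on S is monochromatic.
For a fixed S, the K_3 on S has C(3, 2) = 3 edges. P[all 3 edges red] = (1/2)^3, and likewise for blue, so P[monochromatic] = 2·(1/2)^3 = 2^{1 − 3} = 1/4.
By linearity: E[X] = C(39, 3) · 2^{1 − 3} = 9139 · 1/4 = 9139/4.
Numerically: E[X] ≈ 2284.750.

E[X] = C(39,3)·2^(1−C(3,2)) = 9139/4 ≈ 2284.750.


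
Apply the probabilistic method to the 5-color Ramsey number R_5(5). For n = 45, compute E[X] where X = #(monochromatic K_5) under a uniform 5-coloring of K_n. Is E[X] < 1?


E[X] = C(45, 5) · 5^{1 − 10} = 1221759 · 5^{−9} = 1221759/1953125.
As a reduced fraction: E[X] = 1221759/1953125 ≈ 0.6255.
Is E[X] < 1? YES.
Since E[X] < 1, there exists a 5-coloring of K_{45} with no monochromatic K_5; hence R_5(5) > 45.

E[X] = 1221759/1953125 ≈ 0.6255; E[X] < 1, so R_5(5) > 45.


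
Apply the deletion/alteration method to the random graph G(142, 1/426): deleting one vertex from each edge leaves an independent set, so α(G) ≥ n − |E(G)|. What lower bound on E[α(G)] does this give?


E[|E(G)|] = C(142, 2)·p = 10011 · (1/426) = 47/2.
E[α(G)] ≥ n − E[|E(G)|] = 142 − 47/2 = 237/2.
Numerically: ≈ 118.5000.
(This is only a lower bound; the true E[α(G)] may be larger.)

E[α(G)] ≥ 237/2 ≈ 118.5000.


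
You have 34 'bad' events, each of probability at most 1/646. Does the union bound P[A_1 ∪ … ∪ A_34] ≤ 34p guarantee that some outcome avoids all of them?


Union bound: P[∪_{i=1}^{34} A_i] ≤ Σ_i P[A_i] ≤ 34·p = 34·(1/646) = 1/19.
Numerically: 1/19 ≈ 0.05263.
Is 1/19 < 1? YES.
Since P[∪ A_i] ≤ 1/19 < 1, the complement has P[∩ A_i^c] ≥ 1 − 1/19 = 18/19 > 0, so some outcome avoids every A_i.

34·p = 1/19 ≈ 0.05263; existence CERTIFIED by the union bound.


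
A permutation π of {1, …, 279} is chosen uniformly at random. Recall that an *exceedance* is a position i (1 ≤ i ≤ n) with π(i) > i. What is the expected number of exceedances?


Write X = Σ_{i=1}^{279} X_i, where X_i = 1_{π(i) > i}.
For each fixed i, π(i) is uniform over {1, …, 279} (marginal of a uniform permutation), so P[π(i) > i] = (n − i)/n. Summing: Σ_{i=1}^{279} (n − i)/n = (0 + 1 + … + 278)/279 = 279(279 − 1)/(2·279) = (279 − 1)/2.
Hence E[X] = Σ_{i=1}^{279} (279 − i)/279 = 139 ≈ 139.00000.

E[X] = 139 = 139.00000.


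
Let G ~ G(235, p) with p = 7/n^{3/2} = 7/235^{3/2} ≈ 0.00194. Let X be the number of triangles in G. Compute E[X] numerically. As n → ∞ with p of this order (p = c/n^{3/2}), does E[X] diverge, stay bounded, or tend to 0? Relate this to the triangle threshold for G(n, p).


Number of potential triangles: C(235, 3) = 2135445.
Each occurs with probability p³ ≈ (0.00194)³ ≈ 7.33650e-09.
By linearity: E[X] = C(235, 3)·p³ ≈ 2135445 · 7.33650e-09 ≈ 0.016.
Since α = 3/2 > 1, p = c/n^{3/2} = o(1/n) is below the triangle threshold p ~ 1/n. Asymptotically E[X] ~ (c³/6)·n^{3(1−α)} = (7³/6)·n^{-1.5} → 0, so by Markov's inequality G has no triangles w.h.p.

E[X] ≈ 0.016; in regime p = Θ(1/n^{3/2}) E[X] tends to 0 (below the triangle threshold p ~ 1/n).


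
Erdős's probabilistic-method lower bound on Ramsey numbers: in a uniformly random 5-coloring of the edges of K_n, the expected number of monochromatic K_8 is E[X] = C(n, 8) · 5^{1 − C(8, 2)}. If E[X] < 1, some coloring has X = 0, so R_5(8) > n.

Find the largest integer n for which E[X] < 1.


We need C(n, 8) · 5^{1 − 28} < 1, i.e. C(n, 8) < 5^{28 − 1} = 7450580596923828125.
Check values of n near the boundary:
  n = 860: C(860, 8) = 7182671140665308145; 7182671140665308145 < 7450580596923828125? YES
  n = 861: C(861, 8) = 7250034996615275865; 7250034996615275865 < 7450580596923828125? YES
  n = 862: C(862, 8) = 7317951015318931845; 7317951015318931845 < 7450580596923828125? YES
  n = 863: C(863, 8) = 7386423071602617757; 7386423071602617757 < 7450580596923828125? YES
  n = 864: C(864, 8) = 7455455062926006708; 7455455062926006708 < 7450580596923828125? NO
The largest n with C(n, 8) < 7450580596923828125 is n = 863 (where E[X] = 7386423071602617757/7450580596923828125 ≈ 0.991389). Hence R_5(8) > 863, i.e. R_5(8) ≥ 864.

Largest n = 863; hence R_5(8) > 863.


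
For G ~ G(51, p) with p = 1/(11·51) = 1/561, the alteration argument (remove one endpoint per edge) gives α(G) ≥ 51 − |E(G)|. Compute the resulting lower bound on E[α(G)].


E[|E(G)|] = C(51, 2)·p = 1275 · (1/561) = 25/11.
E[α(G)] ≥ n − E[|E(G)|] = 51 − 25/11 = 536/11.
Numerically: ≈ 48.727.
(This is only a lower bound; the true E[α(G)] may be larger.)

E[α(G)] ≥ 536/11 ≈ 48.727.


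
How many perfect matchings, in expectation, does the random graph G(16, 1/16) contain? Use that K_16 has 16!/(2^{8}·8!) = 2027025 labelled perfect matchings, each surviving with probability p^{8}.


K_16 has 16!/(2^{8}·8!) = 2027025 labelled perfect matchings.
For each such perfect matching H, let X_H = 1 if all 8 edges of H are present in G. Then P[X_H = 1] = p^{8} = (1/16)^{8} = 1/4294967296.
By linearity of expectation: E[X] = Σ_H E[X_H] = 2027025 · p^{8} = 2027025 · 1/4294967296 = 2027025/4294967296.
Numerically: E[X] ≈ 0.000471954.

E[X] = 2027025 · (1/16)^{8} = 2027025/4294967296 ≈ 0.000471954.


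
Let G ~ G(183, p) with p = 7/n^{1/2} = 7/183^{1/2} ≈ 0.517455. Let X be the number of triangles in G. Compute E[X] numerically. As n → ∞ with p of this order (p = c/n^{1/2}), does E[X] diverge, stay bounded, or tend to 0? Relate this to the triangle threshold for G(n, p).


Number of potential triangles: C(183, 3) = 1004731.
Each occurs with probability p³ ≈ (0.517455)³ ≈ 1.38553495e-01.
By linearity: E[X] = C(183, 3)·p³ ≈ 1004731 · 1.38553495e-01 ≈ 139208.991633.
Since α = 1/2 < 1, p = c/n^{1/2} ≫ 1/n is above the triangle threshold p ~ 1/n. Asymptotically E[X] ~ (c³/6)·n^{3(1−α)} = (7³/6)·n^{1.5} → ∞; triangles are abundant w.h.p.

E[X] ≈ 139208.991633; in regime p = Θ(1/n^{1/2}) E[X] diverges (above the triangle threshold p ~ 1/n).


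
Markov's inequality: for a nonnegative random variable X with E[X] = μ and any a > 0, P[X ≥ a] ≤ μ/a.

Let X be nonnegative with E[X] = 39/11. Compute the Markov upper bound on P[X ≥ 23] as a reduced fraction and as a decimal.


μ = E[X] = 39/11, a = 23.
Markov: P[X ≥ 23] ≤ μ/a = (39/11)/23 = 39/253.
Numerically: ≈ 0.1542.
(Since a = 23 > μ = 3.5455, the bound 39/253 is < 1 and informative.)

P[X ≥ 23] ≤ 39/253 ≈ 0.1542.


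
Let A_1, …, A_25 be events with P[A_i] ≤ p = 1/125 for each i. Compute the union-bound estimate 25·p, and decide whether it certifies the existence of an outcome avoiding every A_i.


Union bound: P[∪_{i=1}^{25} A_i] ≤ Σ_i P[A_i] ≤ 25·p = 25·(1/125) = 1/5.
Numerically: 1/5 ≈ 0.2000000.
Is 1/5 < 1? YES.
Since P[∪ A_i] ≤ 1/5 < 1, the complement has P[∩ A_i^c] ≥ 1 − 1/5 = 4/5 > 0, so some outcome avoids every A_i.

25·p = 1/5 ≈ 0.2000000; existence CERTIFIED by the union bound.


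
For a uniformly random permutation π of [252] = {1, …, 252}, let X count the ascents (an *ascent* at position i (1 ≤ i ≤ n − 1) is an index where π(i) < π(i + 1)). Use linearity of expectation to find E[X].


Write X = Σ X_I over i = 1, …, 251, with X_I the indicator of one ascent.
There are 251 indicators.
For each fixed i, the pair (π(i), π(i+1)) is a uniformly random ordered pair of distinct values from {1, …, 252}; by symmetry P[π(i) < π(i+1)] = 1/2.
By linearity: E[X] = 251 · (1/2) = (252 − 1) · (1/2) = 251/2 ≈ 125.500.

E[X] = 251/2 = 125.500.


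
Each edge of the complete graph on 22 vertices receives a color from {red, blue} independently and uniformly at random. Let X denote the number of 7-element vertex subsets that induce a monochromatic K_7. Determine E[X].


Let X = Σ_S X_S over the C(22, 7) = 170544 subsets S of size 7, where X_S = 1 if the K_7 on S is monochromatic.
For a fixed S, the K_7 on S has C(7, 2) = 21 edges. P[all 21 edges red] = (1/2)^21, and likewise for blue, so P[monochromatic] = 2·(1/2)^21 = 2^{1 − 21} = 1/1048576.
By linearity of expectation: E[X] = C(22, 7) · 2^{1 − 21} = 170544 · 1/1048576 = 10659/65536.
Numerically: E[X] ≈ 0.162643.

E[X] = C(22,7)·2^(1−C(7,2)) = 10659/65536 ≈ 0.162643.


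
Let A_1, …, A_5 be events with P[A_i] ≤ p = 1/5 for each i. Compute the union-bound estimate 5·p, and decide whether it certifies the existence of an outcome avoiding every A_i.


Union bound: P[∪_{i=1}^{5} A_i] ≤ Σ_i P[A_i] ≤ 5·p = 5·(1/5) = 1.
Numerically: 1 ≈ 1.000000.
Is 1 < 1? NO.
Since the bound 1 is ≥ 1, the union bound is uninformative here; it does NOT by itself certify existence.

5·p = 1 ≈ 1.000000; existence NOT certified by the union bound.


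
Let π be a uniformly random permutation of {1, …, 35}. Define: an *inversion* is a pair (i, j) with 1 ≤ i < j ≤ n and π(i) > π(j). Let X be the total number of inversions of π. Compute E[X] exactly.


Write X = Σ X_I over the C(35, 2) = 595 pairs i < j, with X_I the indicator of one inversion.
There are 595 indicators.
For each fixed pair i < j, the values π(i) and π(j) are two distinct elements of {1, …, 35} in uniformly random order; by symmetry P[π(i) > π(j)] = 1/2.
By linearity: E[X] = 595 · (1/2) = C(35, 2) · (1/2) = 595/2 = 595/2 ≈ 297.5000.

E[X] = 595/2 = 297.5000.


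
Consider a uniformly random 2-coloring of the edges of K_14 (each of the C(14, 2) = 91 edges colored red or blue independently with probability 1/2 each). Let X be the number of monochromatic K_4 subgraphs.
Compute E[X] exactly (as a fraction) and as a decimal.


Let X = Σ_S X_S over the C(14, 4) = 1001 subsets S of size 4, where X_S = 1 if the K_4 on S is monochromatic.
For a fixed S, the K_4 on S has C(4, 2) = 6 edges. P[all 6 edges red] = (1/2)^6, and likewise for blue, so P[monochromatic] = 2·(1/2)^6 = 2^{1 − 6} = 1/32.
By linearity: E[X] = C(14, 4) · 2^{1 − 6} = 1001 · 1/32 = 1001/32.
Numerically: E[X] ≈ 31.281.

E[X] = C(14,4)·2^(1−C(4,2)) = 1001/32 ≈ 31.281.


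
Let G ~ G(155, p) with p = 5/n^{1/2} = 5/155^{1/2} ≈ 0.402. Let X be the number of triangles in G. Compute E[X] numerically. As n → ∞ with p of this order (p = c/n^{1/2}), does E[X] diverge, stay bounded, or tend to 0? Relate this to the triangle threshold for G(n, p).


Number of potential triangles: C(155, 3) = 608685.
Each occurs with probability p³ ≈ (0.402)³ ≈ 6.47758e-02.
By linearity: E[X] = C(155, 3)·p³ ≈ 608685 · 6.47758e-02 ≈ 39428.029.
Since α = 1/2 < 1, p = c/n^{1/2} ≫ 1/n is above the triangle threshold p ~ 1/n. Asymptotically E[X] ~ (c³/6)·n^{3(1−α)} = (5³/6)·n^{1.5} → ∞; triangles are abundant w.h.p.

E[X] ≈ 39428.029; in regime p = Θ(1/n^{1/2}) E[X] diverges (above the triangle threshold p ~ 1/n).


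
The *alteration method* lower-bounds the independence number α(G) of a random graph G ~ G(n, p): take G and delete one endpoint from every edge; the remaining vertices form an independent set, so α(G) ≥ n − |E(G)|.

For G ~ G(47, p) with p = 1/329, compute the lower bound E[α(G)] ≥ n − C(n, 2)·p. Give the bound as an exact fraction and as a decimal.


E[|E(G)|] = C(47, 2)·p = 1081 · (1/329) = 23/7.
E[α(G)] ≥ n − E[|E(G)|] = 47 − 23/7 = 306/7.
Numerically: ≈ 43.71429.
(This is only a lower bound; the true E[α(G)] may be larger.)

E[α(G)] ≥ 306/7 ≈ 43.71429.


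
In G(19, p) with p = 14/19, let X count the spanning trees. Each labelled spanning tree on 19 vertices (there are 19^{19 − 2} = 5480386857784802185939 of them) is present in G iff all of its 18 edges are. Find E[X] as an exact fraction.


K_19 has 19^{19 − 2} = 5480386857784802185939 labelled spanning trees.
For each such spanning tree H, let X_H = 1 if all 18 edges of H are present in G. Then P[X_H = 1] = p^{18} = (14/19)^{18} = 426878854210636742656/104127350297911241532841.
Summing the indicators: E[X] = Σ_H E[X_H] = 5480386857784802185939 · p^{18} = 5480386857784802185939 · 426878854210636742656/104127350297911241532841 = 426878854210636742656/19.
Numerically: E[X] ≈ 2.25e+19.

E[X] = 5480386857784802185939 · (14/19)^{18} = 426878854210636742656/19 ≈ 2.25e+19.


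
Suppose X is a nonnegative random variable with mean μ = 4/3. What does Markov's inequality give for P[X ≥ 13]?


μ = E[X] = 4/3, a = 13.
Markov: P[X ≥ 13] ≤ μ/a = (4/3)/13 = 4/39.
Numerically: ≈ 0.1026.
(Since a = 13 > μ = 1.3333, the bound 4/39 is < 1 and informative.)

P[X ≥ 13] ≤ 4/39 ≈ 0.1026.


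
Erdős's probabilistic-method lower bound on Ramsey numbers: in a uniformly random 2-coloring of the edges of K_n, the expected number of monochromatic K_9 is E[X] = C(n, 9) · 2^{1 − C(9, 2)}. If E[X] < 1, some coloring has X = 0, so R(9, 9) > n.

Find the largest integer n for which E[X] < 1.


We need C(n, 9) · 2^{1 − 36} < 1, i.e. C(n, 9) < 2^{36 − 1} = 34359738368.
Check values of n near the boundary:
  n = 59: C(59, 9) = 12565671261; 12565671261 < 34359738368? YES
  n = 60: C(60, 9) = 14783142660; 14783142660 < 34359738368? YES
  n = 61: C(61, 9) = 17341763505; 17341763505 < 34359738368? YES
  n = 62: C(62, 9) = 20286591270; 20286591270 < 34359738368? YES
  n = 63: C(63, 9) = 23667689815; 23667689815 < 34359738368? YES
  n = 64: C(64, 9) = 27540584512; 27540584512 < 34359738368? YES
  n = 65: C(65, 9) = 31966749880; 31966749880 < 34359738368? YES
  n = 66: C(66, 9) = 37014131440; 37014131440 < 34359738368? NO
  n = 67: C(67, 9) = 42757703560; 42757703560 < 34359738368? NO
  n = 68: C(68, 9) = 49280065120; 49280065120 < 34359738368? NO
The largest n with C(n, 9) < 34359738368 is n = 65 (where E[X] = 3995843735/4294967296 ≈ 0.930). Hence R(9, 9) > 65, i.e. R(9, 9) ≥ 66.

Largest n = 65; hence R(9, 9) > 65.


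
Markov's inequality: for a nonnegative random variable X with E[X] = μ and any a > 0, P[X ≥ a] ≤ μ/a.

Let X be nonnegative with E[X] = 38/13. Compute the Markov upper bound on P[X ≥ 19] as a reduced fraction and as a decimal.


μ = E[X] = 38/13, a = 19.
Markov: P[X ≥ 19] ≤ μ/a = (38/13)/19 = 2/13.
Numerically: ≈ 0.1538.
(Since a = 19 > μ = 2.9231, the bound 2/13 is < 1 and informative.)

P[X ≥ 19] ≤ 2/13 ≈ 0.1538.


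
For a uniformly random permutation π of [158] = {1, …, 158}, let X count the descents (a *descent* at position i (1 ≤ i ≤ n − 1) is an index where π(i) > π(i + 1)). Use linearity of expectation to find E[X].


Write X = Σ X_I over i = 1, …, 157, with X_I the indicator of one descent.
There are 157 indicators.
For each fixed i, the pair (π(i), π(i+1)) is a uniformly random ordered pair of distinct values from {1, …, 158}; by symmetry P[π(i) > π(i+1)] = 1/2.
By linearity: E[X] = 157 · (1/2) = (158 − 1) · (1/2) = 157/2 ≈ 78.500000.

E[X] = 157/2 = 78.500000.


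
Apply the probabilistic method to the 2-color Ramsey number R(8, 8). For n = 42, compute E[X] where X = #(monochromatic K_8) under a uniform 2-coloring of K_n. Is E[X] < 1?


E[X] = C(42, 8) · 2^{1 − 28} = 118030185 · 2^{−27} = 118030185/134217728.
As a reduced fraction: E[X] = 118030185/134217728 ≈ 0.8793934.
Is E[X] < 1? YES.
Since E[X] < 1, there exists a 2-coloring of K_{42} with no monochromatic K_8; hence R(8, 8) > 42.

E[X] = 118030185/134217728 ≈ 0.8793934; E[X] < 1, so R(8, 8) > 42.


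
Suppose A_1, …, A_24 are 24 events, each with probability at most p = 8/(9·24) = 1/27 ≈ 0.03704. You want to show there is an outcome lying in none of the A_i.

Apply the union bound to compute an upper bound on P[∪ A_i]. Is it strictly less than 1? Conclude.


Union bound: P[∪_{i=1}^{24} A_i] ≤ Σ_i P[A_i] ≤ 24·p = 24·(1/27) = 8/9.
Numerically: 8/9 ≈ 0.88889.
Is 8/9 < 1? YES.
Since P[∪ A_i] ≤ 8/9 < 1, the complement has P[∩ A_i^c] ≥ 1 − 8/9 = 1/9 > 0, so some outcome avoids every A_i.

24·p = 8/9 ≈ 0.88889; existence CERTIFIED by the union bound.


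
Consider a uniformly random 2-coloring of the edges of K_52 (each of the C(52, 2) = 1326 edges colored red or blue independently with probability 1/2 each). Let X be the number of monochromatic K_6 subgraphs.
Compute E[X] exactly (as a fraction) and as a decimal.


Let X = Σ_S X_S over the C(52, 6) = 20358520 subsets S of size 6, where X_S = 1 if the K_6 on S is monochromatic.
For a fixed S, the K_6 on S has C(6, 2) = 15 edges. P[all 15 edges red] = (1/2)^15, and likewise for blue, so P[monochromatic] = 2·(1/2)^15 = 2^{1 − 15} = 1/16384.
Summing: E[X] = C(52, 6) · 2^{1 − 15} = 20358520 · 1/16384 = 2544815/2048.
Numerically: E[X] ≈ 1242.58545.

E[X] = C(52,6)·2^(1−C(6,2)) = 2544815/2048 ≈ 1242.58545.


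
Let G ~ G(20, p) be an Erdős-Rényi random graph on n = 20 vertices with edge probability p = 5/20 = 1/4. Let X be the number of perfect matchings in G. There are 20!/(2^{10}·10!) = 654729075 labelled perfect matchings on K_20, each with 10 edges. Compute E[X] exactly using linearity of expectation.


K_20 has 20!/(2^{10}·10!) = 654729075 labelled perfect matchings.
For each such perfect matching H, let X_H = 1 if all 10 edges of H are present in G. Then P[X_H = 1] = p^{10} = (1/4)^{10} = 1/1048576.
By linearity of expectation: E[X] = Σ_H E[X_H] = 654729075 · p^{10} = 654729075 · 1/1048576 = 654729075/1048576.
Numerically: E[X] ≈ 624.4.

E[X] = 654729075 · (1/4)^{10} = 654729075/1048576 ≈ 624.4.


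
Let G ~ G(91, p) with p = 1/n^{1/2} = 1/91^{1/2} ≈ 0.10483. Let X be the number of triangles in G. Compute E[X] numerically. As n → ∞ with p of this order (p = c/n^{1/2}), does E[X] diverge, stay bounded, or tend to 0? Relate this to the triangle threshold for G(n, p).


Number of potential triangles: C(91, 3) = 121485.
Each occurs with probability p³ ≈ (0.10483)³ ≈ 1.1519614e-03.
By linearity: E[X] = C(91, 3)·p³ ≈ 121485 · 1.1519614e-03 ≈ 139.94603.
Since α = 1/2 < 1, p = c/n^{1/2} ≫ 1/n is above the triangle threshold p ~ 1/n. Asymptotically E[X] ~ (c³/6)·n^{3(1−α)} = (1³/6)·n^{1.5} → ∞; triangles are abundant w.h.p.

E[X] ≈ 139.94603; in regime p = Θ(1/n^{1/2}) E[X] diverges (above the triangle threshold p ~ 1/n).


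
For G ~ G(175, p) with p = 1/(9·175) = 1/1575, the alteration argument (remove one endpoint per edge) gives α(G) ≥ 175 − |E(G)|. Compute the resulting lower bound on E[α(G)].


E[|E(G)|] = C(175, 2)·p = 15225 · (1/1575) = 29/3.
E[α(G)] ≥ n − E[|E(G)|] = 175 − 29/3 = 496/3.
Numerically: ≈ 165.333.
(This is only a lower bound; the true E[α(G)] may be larger.)

E[α(G)] ≥ 496/3 ≈ 165.333.


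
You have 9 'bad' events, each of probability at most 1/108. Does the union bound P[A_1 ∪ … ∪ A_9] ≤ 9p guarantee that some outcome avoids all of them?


Union bound: P[∪_{i=1}^{9} A_i] ≤ Σ_i P[A_i] ≤ 9·p = 9·(1/108) = 1/12.
Numerically: 1/12 ≈ 0.083333.
Is 1/12 < 1? YES.
Since P[∪ A_i] ≤ 1/12 < 1, the complement has P[∩ A_i^c] ≥ 1 − 1/12 = 11/12 > 0, so some outcome avoids every A_i.

9·p = 1/12 ≈ 0.083333; existence CERTIFIED by the union bound.


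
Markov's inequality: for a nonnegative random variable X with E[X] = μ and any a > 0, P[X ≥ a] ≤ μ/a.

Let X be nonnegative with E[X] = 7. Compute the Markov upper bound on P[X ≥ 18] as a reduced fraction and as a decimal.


μ = E[X] = 7, a = 18.
Markov: P[X ≥ 18] ≤ μ/a = (7)/18 = 7/18.
Numerically: ≈ 0.38889.
(Since a = 18 > μ = 7.00000, the bound 7/18 is < 1 and informative.)

P[X ≥ 18] ≤ 7/18 ≈ 0.38889.


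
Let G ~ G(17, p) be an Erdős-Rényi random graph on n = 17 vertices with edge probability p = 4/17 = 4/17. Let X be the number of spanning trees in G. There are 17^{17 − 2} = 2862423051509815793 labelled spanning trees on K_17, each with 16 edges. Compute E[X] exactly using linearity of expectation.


K_17 has 17^{17 − 2} = 2862423051509815793 labelled spanning trees.
For each such spanning tree H, let X_H = 1 if all 16 edges of H are present in G. Then P[X_H = 1] = p^{16} = (4/17)^{16} = 4294967296/48661191875666868481.
By linearity: E[X] = Σ_H E[X_H] = 2862423051509815793 · p^{16} = 2862423051509815793 · 4294967296/48661191875666868481 = 4294967296/17.
Numerically: E[X] ≈ 2.52645e+08.

E[X] = 2862423051509815793 · (4/17)^{16} = 4294967296/17 ≈ 2.52645e+08.


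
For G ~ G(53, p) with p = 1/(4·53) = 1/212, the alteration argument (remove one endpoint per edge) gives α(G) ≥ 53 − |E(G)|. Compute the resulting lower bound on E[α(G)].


E[|E(G)|] = C(53, 2)·p = 1378 · (1/212) = 13/2.
E[α(G)] ≥ n − E[|E(G)|] = 53 − 13/2 = 93/2.
Numerically: ≈ 46.500.
(This is only a lower bound; the true E[α(G)] may be larger.)

E[α(G)] ≥ 93/2 ≈ 46.500.


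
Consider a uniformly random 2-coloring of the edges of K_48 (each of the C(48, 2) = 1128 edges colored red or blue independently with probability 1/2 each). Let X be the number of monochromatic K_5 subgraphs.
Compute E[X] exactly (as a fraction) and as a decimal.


Let X = Σ_S X_S over the C(48, 5) = 1712304 subsets S of size 5, where X_S = 1 if the K_5 on S is monochromatic.
For a fixed S, the K_5 on S has C(5, 2) = 10 edges. P[all 10 edges red] = (1/2)^10, and likewise for blue, so P[monochromatic] = 2·(1/2)^10 = 2^{1 − 10} = 1/512.
Summing: E[X] = C(48, 5) · 2^{1 − 10} = 1712304 · 1/512 = 107019/32.
Numerically: E[X] ≈ 3344.34375.

E[X] = C(48,5)·2^(1−C(5,2)) = 107019/32 ≈ 3344.34375.


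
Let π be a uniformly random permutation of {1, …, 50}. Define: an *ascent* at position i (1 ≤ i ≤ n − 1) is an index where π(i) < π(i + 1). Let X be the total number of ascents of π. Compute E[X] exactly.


Write X = Σ X_I over i = 1, …, 49, with X_I the indicator of one ascent.
There are 49 indicators.
For each fixed i, the pair (π(i), π(i+1)) is a uniformly random ordered pair of distinct values from {1, …, 50}; by symmetry P[π(i) < π(i+1)] = 1/2.
By linearity: E[X] = 49 · (1/2) = (50 − 1) · (1/2) = 49/2 ≈ 24.500.

E[X] = 49/2 = 24.500.


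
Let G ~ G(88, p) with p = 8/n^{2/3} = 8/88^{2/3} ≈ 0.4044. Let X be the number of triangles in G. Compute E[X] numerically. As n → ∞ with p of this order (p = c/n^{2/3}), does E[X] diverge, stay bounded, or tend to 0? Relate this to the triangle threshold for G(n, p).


Number of potential triangles: C(88, 3) = 109736.
Each occurs with probability p³ ≈ (0.4044)³ ≈ 6.611570e-02.
By linearity: E[X] = C(88, 3)·p³ ≈ 109736 · 6.611570e-02 ≈ 7255.2727.
Since α = 2/3 < 1, p = c/n^{2/3} ≫ 1/n is above the triangle threshold p ~ 1/n. Asymptotically E[X] ~ (c³/6)·n^{3(1−α)} = (8³/6)·n^{1} → ∞; triangles are abundant w.h.p.

E[X] ≈ 7255.2727; in regime p = Θ(1/n^{2/3}) E[X] diverges (above the triangle threshold p ~ 1/n).


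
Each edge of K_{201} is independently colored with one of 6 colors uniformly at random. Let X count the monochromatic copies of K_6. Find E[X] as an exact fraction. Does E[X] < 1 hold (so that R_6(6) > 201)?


E[X] = C(201, 6) · 6^{1 − 15} = 84944276340 · 6^{−14} = 84944276340/78364164096.
As a reduced fraction: E[X] = 7078689695/6530347008 ≈ 1.08397.
Is E[X] < 1? NO.
Since E[X] ≥ 1, the first-moment bound is inconclusive at n = 201; it does NOT by itself certify R_6(6) > 201.

E[X] = 7078689695/6530347008 ≈ 1.08397; E[X] ≥ 1; first-moment method inconclusive here.


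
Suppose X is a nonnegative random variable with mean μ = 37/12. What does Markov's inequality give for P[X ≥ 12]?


μ = E[X] = 37/12, a = 12.
Markov: P[X ≥ 12] ≤ μ/a = (37/12)/12 = 37/144.
Numerically: ≈ 0.2569.
(Since a = 12 > μ = 3.0833, the bound 37/144 is < 1 and informative.)

P[X ≥ 12] ≤ 37/144 ≈ 0.2569.


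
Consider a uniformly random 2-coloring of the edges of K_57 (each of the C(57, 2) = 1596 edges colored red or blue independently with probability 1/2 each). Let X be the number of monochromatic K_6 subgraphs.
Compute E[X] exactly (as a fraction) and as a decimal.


Let X = Σ_S X_S over the C(57, 6) = 36288252 subsets S of size 6, where X_S = 1 if the K_6 on S is monochromatic.
For a fixed S, the K_6 on S has C(6, 2) = 15 edges. P[all 15 edges red] = (1/2)^15, and likewise for blue, so P[monochromatic] = 2·(1/2)^15 = 2^{1 − 15} = 1/16384.
By linearity of expectation: E[X] = C(57, 6) · 2^{1 − 15} = 36288252 · 1/16384 = 9072063/4096.
Numerically: E[X] ≈ 2214.859.

E[X] = C(57,6)·2^(1−C(6,2)) = 9072063/4096 ≈ 2214.859.
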